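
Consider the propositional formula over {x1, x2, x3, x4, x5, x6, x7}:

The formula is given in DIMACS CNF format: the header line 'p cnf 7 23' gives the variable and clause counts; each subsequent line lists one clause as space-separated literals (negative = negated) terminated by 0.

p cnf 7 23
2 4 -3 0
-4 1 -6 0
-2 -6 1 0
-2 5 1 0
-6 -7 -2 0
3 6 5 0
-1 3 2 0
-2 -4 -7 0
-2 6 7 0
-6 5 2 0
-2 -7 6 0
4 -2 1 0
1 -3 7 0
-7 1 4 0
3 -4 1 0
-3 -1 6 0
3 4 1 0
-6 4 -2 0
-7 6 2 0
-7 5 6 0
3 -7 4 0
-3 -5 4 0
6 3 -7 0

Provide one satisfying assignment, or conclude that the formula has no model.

x1: True, x2: False, x3: True, x4: True, x5: True, x6: True, x7: True

Suppose x2 = False.
Suppose x4 = True.
Suppose x1 = True.
Unit clause (x3) forces x3 = True.
Unit clause (x6) forces x6 = True.
Unit clause (x5) forces x5 = True.
No clause remains; x7 is free.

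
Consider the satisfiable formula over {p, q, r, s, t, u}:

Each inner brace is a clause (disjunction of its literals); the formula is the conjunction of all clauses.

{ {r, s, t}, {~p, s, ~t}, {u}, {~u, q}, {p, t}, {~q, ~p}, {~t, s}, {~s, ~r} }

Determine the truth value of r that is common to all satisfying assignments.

Suppose r = 1.
The clause (u) is unit, so u = 1.
The clause (q) is unit, so q = 1.
The clause (~p) is unit, so p = 0.
The clause (t) is unit, so t = 1.
The clause (s) is unit, so s = 1.
That conflicts with the unit clause (~s).
So every satisfying assignment has r = False.

False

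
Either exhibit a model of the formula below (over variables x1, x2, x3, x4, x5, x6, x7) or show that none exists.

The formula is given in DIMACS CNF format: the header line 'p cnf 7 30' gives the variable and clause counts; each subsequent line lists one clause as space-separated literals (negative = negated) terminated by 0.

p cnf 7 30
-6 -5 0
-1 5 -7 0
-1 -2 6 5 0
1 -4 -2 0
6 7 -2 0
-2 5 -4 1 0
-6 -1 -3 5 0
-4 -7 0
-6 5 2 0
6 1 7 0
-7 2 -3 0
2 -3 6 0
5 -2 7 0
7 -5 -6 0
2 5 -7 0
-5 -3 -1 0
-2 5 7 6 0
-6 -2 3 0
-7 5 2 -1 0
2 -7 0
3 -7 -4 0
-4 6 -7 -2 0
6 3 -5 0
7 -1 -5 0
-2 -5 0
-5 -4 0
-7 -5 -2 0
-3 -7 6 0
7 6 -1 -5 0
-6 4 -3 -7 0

Branch on x6: set x6 = False.
Branch on x7: set x7 = False.
From the singleton clause (¬x2), x2 = False.
From the singleton clause (x1), x1 = True.
From the singleton clause (¬x3), x3 = False.
From the singleton clause (¬x5), x5 = False.
No clause remains; x4 is free.

x1 ↦ True; x2 ↦ False; x3 ↦ False; x4 ↦ True; x5 ↦ False; x6 ↦ False; x7 ↦ False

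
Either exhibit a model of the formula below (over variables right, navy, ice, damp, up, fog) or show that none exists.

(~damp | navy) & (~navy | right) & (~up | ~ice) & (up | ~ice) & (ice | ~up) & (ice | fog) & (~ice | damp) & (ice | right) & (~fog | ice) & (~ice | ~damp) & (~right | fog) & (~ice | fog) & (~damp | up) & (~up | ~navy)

Try damp = 0.
Unit clause (~ice) forces ice = 0.
Unit clause (~up) forces up = 0.
Unit clause (fog) forces fog = 1.
But (~fog) is also a unit clause — contradiction.
That branch fails; take damp = 1 instead.
Unit clause (navy) forces navy = 1.
Unit clause (right) forces right = 1.
Unit clause (~ice) forces ice = 0.
Unit clause (~up) forces up = 0.
But (up) is also a unit clause — contradiction.
Both values of damp lead to a conflict.

UNSATISFIABLE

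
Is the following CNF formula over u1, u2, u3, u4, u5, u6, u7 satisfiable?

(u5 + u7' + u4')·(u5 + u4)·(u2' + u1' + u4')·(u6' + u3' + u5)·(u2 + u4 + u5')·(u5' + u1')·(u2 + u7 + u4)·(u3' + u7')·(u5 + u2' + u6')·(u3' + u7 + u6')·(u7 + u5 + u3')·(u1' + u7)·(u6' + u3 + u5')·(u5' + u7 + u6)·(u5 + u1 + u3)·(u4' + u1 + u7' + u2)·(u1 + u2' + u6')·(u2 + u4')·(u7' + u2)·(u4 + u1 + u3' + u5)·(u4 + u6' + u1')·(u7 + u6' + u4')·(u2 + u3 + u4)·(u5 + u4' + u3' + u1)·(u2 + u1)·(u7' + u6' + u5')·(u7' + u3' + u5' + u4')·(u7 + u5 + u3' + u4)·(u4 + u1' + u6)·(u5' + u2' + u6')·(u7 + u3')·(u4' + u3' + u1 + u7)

Satisfiable

Case u5 = 1:
The clause (u1') is unit, so u1 = 0.
The clause (u2) is unit, so u2 = 1.
The clause (u6') is unit, so u6 = 0.
The clause (u7) is unit, so u7 = 1.
The clause (u3') is unit, so u3 = 0.
No clause remains; u4 is free.
A satisfying assignment: u1 ↦ 0,  u2 ↦ 1,  u3 ↦ 0,  u4 ↦ 0,  u5 ↦ 1,  u6 ↦ 0,  u7 ↦ 1.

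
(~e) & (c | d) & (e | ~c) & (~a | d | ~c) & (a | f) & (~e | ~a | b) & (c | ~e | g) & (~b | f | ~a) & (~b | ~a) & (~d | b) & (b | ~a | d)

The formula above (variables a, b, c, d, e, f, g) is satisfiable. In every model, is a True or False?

Suppose a = 1.
From the singleton clause (~e), e = 0.
From the singleton clause (~c), c = 0.
From the singleton clause (d), d = 1.
From the singleton clause (~b), b = 0.
Now (b) is unsatisfied and unit — conflict.
So every satisfying assignment has a = False.

False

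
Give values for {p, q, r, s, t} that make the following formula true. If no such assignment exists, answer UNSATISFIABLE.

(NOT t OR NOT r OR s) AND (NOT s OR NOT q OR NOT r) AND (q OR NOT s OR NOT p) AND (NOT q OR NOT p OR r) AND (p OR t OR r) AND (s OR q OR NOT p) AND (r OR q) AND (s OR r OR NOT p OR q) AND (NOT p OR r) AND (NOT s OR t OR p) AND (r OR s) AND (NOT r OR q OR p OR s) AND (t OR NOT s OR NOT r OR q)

Suppose r = true.
Suppose t = true.
From the singleton clause (s), s = true.
From the singleton clause (NOT q), q = false.
From the singleton clause (NOT p), p = false.
This assignment satisfies each clause.

p: false, q: false, r: true, s: true, t: true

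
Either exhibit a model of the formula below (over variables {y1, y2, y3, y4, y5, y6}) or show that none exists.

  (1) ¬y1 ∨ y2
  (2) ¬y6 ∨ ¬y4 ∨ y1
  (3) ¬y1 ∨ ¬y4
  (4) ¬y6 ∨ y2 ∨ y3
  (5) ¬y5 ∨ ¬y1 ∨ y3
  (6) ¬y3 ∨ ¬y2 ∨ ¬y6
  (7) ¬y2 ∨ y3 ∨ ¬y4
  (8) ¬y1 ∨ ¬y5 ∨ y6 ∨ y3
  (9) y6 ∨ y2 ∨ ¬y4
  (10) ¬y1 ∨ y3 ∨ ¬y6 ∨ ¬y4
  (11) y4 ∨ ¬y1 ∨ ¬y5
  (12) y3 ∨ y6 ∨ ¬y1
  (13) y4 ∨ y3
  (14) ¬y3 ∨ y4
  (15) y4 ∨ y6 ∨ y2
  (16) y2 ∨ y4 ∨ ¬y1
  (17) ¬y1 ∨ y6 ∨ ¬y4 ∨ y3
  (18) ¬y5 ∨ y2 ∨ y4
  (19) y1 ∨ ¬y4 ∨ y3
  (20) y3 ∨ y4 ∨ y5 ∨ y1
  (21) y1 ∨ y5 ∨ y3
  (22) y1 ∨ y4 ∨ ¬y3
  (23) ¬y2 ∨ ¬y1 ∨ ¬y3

y1 ↦ False; y2 ↦ True; y3 ↦ True; y4 ↦ True; y5 ↦ True; y6 ↦ False

Suppose y1 = False.
Suppose y6 = False.
Suppose y2 = True.
Suppose y3 = True.
(y4) alone gives y4 = True.
All clauses hold; y5 can take either value.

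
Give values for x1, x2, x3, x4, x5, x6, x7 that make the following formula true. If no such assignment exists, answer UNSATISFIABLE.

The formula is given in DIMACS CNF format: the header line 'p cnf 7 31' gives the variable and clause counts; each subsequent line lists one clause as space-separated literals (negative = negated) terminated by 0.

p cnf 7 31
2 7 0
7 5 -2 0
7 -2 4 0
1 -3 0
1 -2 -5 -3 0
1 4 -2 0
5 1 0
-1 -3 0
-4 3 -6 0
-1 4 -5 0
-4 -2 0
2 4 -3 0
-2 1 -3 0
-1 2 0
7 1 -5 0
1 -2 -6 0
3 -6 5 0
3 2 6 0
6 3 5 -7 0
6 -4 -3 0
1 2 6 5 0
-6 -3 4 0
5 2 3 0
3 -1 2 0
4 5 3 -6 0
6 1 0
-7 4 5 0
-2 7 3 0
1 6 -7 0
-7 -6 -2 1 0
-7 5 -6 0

Suppose x2 = False.
From the singleton clause (x7), x7 = True.
From the singleton clause (¬x1), x1 = False.
From the singleton clause (¬x3), x3 = False.
From the singleton clause (x5), x5 = True.
From the singleton clause (x6), x6 = True.
From the singleton clause (¬x4), x4 = False.
All clauses are satisfied.

x1: False; x2: False; x3: False; x4: False; x5: True; x6: True; x7: True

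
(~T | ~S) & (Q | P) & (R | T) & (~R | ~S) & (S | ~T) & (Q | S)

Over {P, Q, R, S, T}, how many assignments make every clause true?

2

There are 2^5 = 32 truth assignments over (P, Q, R, S, T).
Split on T. With T = 1, the clauses containing T are satisfied and ~T drops from the rest; 0 of the 2^4 = 16 assignments to the other variables satisfy what remains.
With T = 0, by the same count on the reduced clause set, 2 assignments work.
(One model: P=F, Q=T, R=T, S=F, T=F.)
Total: 0 + 2 = 2.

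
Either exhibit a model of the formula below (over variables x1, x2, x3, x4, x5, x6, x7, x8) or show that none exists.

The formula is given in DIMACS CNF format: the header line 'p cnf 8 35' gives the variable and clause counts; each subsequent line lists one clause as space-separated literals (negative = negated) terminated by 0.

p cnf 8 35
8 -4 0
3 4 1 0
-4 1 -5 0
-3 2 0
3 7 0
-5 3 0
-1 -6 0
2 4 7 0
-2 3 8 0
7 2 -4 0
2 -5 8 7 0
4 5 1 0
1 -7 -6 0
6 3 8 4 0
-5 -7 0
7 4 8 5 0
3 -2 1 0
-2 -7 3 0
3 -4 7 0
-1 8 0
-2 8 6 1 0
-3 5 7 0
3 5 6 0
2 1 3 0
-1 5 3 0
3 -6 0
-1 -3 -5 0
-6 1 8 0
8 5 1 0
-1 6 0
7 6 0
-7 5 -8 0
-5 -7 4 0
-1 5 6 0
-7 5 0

Suppose x8 = True.
Suppose x3 = True.
(x2) alone gives x2 = True.
Suppose x1 = False.
Suppose x4 = False.
(x5) alone gives x5 = True.
(¬x7) alone gives x7 = False.
(x6) alone gives x6 = True.
All clauses are satisfied.

x1=False, x2=True, x3=True, x4=False, x5=True, x6=True, x7=False, x8=True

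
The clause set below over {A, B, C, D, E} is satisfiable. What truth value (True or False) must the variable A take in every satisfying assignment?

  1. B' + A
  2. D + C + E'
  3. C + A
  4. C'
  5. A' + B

Suppose A = 0.
From the singleton clause (B'), B = 0.
From the singleton clause (C), C = 1.
Now (C') is unsatisfied and unit — conflict.
So every satisfying assignment has A = True.

True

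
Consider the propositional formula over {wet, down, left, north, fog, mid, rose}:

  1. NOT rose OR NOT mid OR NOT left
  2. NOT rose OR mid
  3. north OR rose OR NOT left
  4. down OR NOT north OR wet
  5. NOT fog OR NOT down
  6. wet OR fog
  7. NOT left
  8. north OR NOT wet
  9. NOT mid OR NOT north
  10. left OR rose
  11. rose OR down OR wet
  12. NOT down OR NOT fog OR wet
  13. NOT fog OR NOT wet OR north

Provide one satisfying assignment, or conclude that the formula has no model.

wet=false, down=false, left=false, north=false, fog=true, mid=true, rose=true

(NOT left) alone gives left = false.
(rose) alone gives rose = true.
(mid) alone gives mid = true.
(NOT north) alone gives north = false.
(NOT wet) alone gives wet = false.
(fog) alone gives fog = true.
(NOT down) alone gives down = false.
All clauses are satisfied.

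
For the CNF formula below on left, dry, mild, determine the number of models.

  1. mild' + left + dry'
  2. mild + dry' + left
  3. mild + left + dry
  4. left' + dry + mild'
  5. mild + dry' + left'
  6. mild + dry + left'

2

There are 2^3 = 8 truth assignments over (left, dry, mild).
Check each against the 6 clauses (columns in the order left, dry, mild):
  F F F  ✗ fails (mild + left + dry)
  F F T  ✓ satisfies all
  F T F  ✗ fails (mild + dry' + left)
  F T T  ✗ fails (mild' + left + dry')
  T F F  ✗ fails (mild + dry + left')
  T F T  ✗ fails (left' + dry + mild')
  T T F  ✗ fails (mild + dry' + left')
  T T T  ✓ satisfies all
2 of the 8 rows are models.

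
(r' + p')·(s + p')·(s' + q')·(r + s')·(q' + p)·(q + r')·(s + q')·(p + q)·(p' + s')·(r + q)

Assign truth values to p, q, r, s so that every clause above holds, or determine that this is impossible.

Try r = 0.
Unit clause (s') forces s = 0.
Unit clause (p') forces p = 0.
Unit clause (q') forces q = 0.
Now (q) is unsatisfied and unit — conflict.
Backtrack on r: now try r = 1.
Unit clause (p') forces p = 0.
Unit clause (q') forces q = 0.
Now (q) is unsatisfied and unit — conflict.
Neither r = 1 nor r = 0 works.

UNSATISFIABLE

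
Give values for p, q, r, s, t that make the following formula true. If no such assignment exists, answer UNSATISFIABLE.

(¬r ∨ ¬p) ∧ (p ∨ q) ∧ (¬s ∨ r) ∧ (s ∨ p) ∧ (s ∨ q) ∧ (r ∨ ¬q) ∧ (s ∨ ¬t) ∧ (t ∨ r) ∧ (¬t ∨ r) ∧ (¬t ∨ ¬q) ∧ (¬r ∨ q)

p: False; q: True; r: True; s: True; t: False

Case r = True:
(¬p) alone gives p = False.
(q) alone gives q = True.
(s) alone gives s = True.
(¬t) alone gives t = False.
Every clause now holds.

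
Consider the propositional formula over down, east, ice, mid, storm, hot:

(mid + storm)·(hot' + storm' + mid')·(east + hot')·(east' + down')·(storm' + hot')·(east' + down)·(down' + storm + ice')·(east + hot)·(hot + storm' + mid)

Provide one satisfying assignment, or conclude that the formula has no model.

Try mid = 1.
Try hot = 0.
The clause (east) is unit, so east = 1.
The clause (down') is unit, so down = 0.
But (down) is also a unit clause — contradiction.
Undo hot and try hot = 1.
The clause (storm') is unit, so storm = 0.
The clause (east) is unit, so east = 1.
The clause (down') is unit, so down = 0.
But (down) is also a unit clause — contradiction.
Both values of hot lead to a conflict.
Undo mid and try mid = 0.
The clause (storm) is unit, so storm = 1.
The clause (hot') is unit, so hot = 0.
But (hot) is also a unit clause — contradiction.
Both values of mid lead to a conflict.

UNSATISFIABLE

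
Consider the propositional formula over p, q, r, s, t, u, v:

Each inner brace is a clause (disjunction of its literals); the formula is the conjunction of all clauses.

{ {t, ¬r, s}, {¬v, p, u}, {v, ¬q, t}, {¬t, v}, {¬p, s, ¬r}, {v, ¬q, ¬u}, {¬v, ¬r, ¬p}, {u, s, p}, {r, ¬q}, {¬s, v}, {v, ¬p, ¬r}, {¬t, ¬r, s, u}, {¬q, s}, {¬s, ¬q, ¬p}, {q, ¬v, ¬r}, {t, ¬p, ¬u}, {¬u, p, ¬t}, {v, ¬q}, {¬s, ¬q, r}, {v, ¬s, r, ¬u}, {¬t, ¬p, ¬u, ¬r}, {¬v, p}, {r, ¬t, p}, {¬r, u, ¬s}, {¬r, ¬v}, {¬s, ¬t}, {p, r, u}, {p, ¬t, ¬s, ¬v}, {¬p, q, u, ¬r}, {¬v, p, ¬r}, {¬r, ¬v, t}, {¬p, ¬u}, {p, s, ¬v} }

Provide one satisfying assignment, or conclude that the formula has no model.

Try t = False.
Try r = False.
The clause (¬q) is unit, so q = False.
Try s = False.
Try u = False.
The clause (p) is unit, so p = True.
Every clause is now satisfied; v is unconstrained.

p=True,  q=False,  r=False,  s=False,  t=False,  u=False,  v=False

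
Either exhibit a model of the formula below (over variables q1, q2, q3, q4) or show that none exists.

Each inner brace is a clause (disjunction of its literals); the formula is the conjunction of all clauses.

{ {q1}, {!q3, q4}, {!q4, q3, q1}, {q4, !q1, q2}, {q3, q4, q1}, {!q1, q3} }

q1 ↦ true, q2 ↦ true, q3 ↦ true, q4 ↦ true

(q1) alone gives q1 = true.
(q3) alone gives q3 = true.
(q4) alone gives q4 = true.
No clause remains; q2 is free.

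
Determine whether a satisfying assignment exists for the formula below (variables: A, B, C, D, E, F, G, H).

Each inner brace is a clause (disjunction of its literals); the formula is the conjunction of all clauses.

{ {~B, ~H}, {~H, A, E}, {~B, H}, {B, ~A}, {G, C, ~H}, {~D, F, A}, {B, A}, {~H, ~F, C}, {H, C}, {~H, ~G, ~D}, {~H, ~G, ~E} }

Branch on B: set B = 0.
From the singleton clause (~A), A = 0.
Now (A) is unsatisfied and unit — conflict.
That branch fails; take B = 1 instead.
From the singleton clause (~H), H = 0.
Now (H) is unsatisfied and unit — conflict.
Both values of B lead to a conflict.
No assignment satisfies every clause.

No, unsatisfiable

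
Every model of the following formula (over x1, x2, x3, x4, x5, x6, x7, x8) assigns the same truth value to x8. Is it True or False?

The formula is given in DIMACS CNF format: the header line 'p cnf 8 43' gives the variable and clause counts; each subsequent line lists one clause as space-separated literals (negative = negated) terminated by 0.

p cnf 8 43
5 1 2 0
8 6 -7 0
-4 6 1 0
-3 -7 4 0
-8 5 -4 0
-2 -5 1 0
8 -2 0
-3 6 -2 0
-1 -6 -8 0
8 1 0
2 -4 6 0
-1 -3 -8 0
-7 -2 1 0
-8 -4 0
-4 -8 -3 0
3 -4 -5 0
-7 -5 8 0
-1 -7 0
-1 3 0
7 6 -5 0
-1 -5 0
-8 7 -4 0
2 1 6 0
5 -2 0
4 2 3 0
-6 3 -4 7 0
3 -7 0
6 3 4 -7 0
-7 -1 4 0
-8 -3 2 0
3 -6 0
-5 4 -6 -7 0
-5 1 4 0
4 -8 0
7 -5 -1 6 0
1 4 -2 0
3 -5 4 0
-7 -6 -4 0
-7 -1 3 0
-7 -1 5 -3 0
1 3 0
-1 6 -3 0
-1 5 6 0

Suppose x8 = True.
(¬x4) alone gives x4 = False.
But (x4) is also a unit clause — contradiction.
So every satisfying assignment has x8 = False.

False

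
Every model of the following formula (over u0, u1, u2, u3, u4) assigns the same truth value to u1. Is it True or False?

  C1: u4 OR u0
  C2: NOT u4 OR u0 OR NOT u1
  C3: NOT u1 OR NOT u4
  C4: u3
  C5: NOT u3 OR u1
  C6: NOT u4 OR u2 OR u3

True

Suppose u1 = false.
From the singleton clause (u3), u3 = true.
But (NOT u3) is also a unit clause — contradiction.
So every satisfying assignment has u1 = True.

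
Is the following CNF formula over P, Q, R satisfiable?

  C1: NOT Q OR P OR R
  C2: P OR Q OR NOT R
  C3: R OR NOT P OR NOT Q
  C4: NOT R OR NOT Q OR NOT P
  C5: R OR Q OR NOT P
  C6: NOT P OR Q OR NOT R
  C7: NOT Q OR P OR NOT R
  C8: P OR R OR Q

Case Q = false:
Case P = true:
(R) alone gives R = true.
But (NOT R) is also a unit clause — contradiction.
Undo P and try P = false.
(NOT R) alone gives R = false.
But (R) is also a unit clause — contradiction.
Either choice for P ends in contradiction.
Undo Q and try Q = true.
Case P = true:
(R) alone gives R = true.
But (NOT R) is also a unit clause — contradiction.
Undo P and try P = false.
(R) alone gives R = true.
But (NOT R) is also a unit clause — contradiction.
Either choice for P ends in contradiction.
Either choice for Q ends in contradiction.
No assignment satisfies every clause.

Unsatisfiable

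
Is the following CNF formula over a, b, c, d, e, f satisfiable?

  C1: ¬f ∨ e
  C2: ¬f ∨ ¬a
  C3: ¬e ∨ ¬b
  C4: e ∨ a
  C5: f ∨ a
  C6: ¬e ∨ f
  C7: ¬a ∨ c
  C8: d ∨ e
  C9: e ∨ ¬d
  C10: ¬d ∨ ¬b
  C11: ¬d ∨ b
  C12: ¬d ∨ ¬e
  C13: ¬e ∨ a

No, unsatisfiable

Case f = False:
Unit clause (a) forces a = True.
Unit clause (¬e) forces e = False.
Unit clause (c) forces c = True.
Unit clause (d) forces d = True.
That conflicts with the unit clause (¬d).
So f must be the other value — set f = True.
Unit clause (e) forces e = True.
Unit clause (¬a) forces a = False.
That conflicts with the unit clause (a).
Neither f = True nor f = False works.
No assignment satisfies every clause.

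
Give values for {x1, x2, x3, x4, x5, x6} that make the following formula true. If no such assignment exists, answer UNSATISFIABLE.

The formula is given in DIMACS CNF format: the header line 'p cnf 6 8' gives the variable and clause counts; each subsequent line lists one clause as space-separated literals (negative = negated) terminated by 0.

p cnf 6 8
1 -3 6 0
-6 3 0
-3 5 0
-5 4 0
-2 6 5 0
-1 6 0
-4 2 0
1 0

x1: True, x2: True, x3: True, x4: True, x5: True, x6: True

(x1) alone gives x1 = True.
(x6) alone gives x6 = True.
(x3) alone gives x3 = True.
(x5) alone gives x5 = True.
(x4) alone gives x4 = True.
(x2) alone gives x2 = True.
This assignment satisfies each clause.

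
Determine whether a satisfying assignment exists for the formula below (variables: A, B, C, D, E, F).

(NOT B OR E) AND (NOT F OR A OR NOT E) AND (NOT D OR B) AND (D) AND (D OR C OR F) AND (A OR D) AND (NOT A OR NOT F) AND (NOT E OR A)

Satisfiable

Unit clause (D) forces D = true.
Unit clause (B) forces B = true.
Unit clause (E) forces E = true.
Unit clause (A) forces A = true.
Unit clause (NOT F) forces F = false.
No clause remains; C is free.
A satisfying assignment: A=true; B=true; C=true; D=true; E=true; F=false.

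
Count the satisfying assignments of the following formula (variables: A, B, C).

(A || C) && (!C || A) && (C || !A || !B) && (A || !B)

There are 2^3 = 8 truth assignments over (A, B, C).
Check each against the 4 clauses (columns in the order A, B, C):
  F F F  ✗ fails (A || C)
  F F T  ✗ fails (!C || A)
  F T F  ✗ fails (A || C)
  F T T  ✗ fails (!C || A)
  T F F  ✓ satisfies all
  T F T  ✓ satisfies all
  T T F  ✗ fails (C || !A || !B)
  T T T  ✓ satisfies all
3 of the 8 rows are models.

3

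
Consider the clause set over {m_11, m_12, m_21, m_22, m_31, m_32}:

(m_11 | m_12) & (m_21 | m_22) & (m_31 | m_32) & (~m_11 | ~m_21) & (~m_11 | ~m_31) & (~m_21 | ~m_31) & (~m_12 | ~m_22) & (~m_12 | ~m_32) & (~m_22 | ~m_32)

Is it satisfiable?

Branch on m_11: set m_11 = 1.
From the singleton clause (~m_21), m_21 = 0.
From the singleton clause (m_22), m_22 = 1.
From the singleton clause (~m_31), m_31 = 0.
From the singleton clause (m_32), m_32 = 1.
But (~m_32) is also a unit clause — contradiction.
That branch fails; take m_11 = 0 instead.
From the singleton clause (m_12), m_12 = 1.
From the singleton clause (~m_22), m_22 = 0.
From the singleton clause (m_21), m_21 = 1.
From the singleton clause (~m_31), m_31 = 0.
From the singleton clause (m_32), m_32 = 1.
But (~m_32) is also a unit clause — contradiction.
Neither m_11 = 1 nor m_11 = 0 works.
No assignment satisfies every clause.

No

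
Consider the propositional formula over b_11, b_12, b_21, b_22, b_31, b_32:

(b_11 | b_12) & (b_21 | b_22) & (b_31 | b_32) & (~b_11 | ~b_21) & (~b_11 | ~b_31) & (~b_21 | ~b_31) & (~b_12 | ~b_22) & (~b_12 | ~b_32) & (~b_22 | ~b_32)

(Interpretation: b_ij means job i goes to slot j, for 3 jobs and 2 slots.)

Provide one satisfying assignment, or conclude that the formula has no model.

UNSATISFIABLE

Suppose b_11 = 1.
(~b_21) alone gives b_21 = 0.
(b_22) alone gives b_22 = 1.
(~b_31) alone gives b_31 = 0.
(b_32) alone gives b_32 = 1.
But (~b_32) is also a unit clause — contradiction.
That branch fails; take b_11 = 0 instead.
(b_12) alone gives b_12 = 1.
(~b_22) alone gives b_22 = 0.
(b_21) alone gives b_21 = 1.
(~b_31) alone gives b_31 = 0.
(b_32) alone gives b_32 = 1.
But (~b_32) is also a unit clause — contradiction.
Neither b_11 = 1 nor b_11 = 0 works.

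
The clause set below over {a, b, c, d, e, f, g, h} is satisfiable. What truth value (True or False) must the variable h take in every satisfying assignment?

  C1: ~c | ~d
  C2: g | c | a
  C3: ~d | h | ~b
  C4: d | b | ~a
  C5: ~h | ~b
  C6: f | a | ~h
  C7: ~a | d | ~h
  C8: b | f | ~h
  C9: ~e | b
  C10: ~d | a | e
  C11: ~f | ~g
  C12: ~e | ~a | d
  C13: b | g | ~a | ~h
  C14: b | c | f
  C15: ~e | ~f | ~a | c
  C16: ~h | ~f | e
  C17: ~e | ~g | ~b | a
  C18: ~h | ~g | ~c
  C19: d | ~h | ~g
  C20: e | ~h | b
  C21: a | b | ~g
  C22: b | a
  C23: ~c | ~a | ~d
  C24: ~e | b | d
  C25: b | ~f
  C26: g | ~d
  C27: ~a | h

Suppose h = 1.
The clause (~b) is unit, so b = 0.
The clause (f) is unit, so f = 1.
That conflicts with the unit clause (~f).
So every satisfying assignment has h = False.

False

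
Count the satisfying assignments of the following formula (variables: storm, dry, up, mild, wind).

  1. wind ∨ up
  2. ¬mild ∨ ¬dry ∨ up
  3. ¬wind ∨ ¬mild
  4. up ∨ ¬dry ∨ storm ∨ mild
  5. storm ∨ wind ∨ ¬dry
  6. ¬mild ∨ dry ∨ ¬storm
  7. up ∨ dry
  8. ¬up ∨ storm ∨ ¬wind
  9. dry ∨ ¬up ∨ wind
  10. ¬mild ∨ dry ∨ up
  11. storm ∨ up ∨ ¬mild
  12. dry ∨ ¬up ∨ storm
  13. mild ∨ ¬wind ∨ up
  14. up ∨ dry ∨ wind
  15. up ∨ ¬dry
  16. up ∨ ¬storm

There are 2^5 = 32 truth assignments over (storm, dry, up, mild, wind).
Split on storm. With storm = True, the clauses containing storm are satisfied and ¬storm drops from the rest; 4 of the 2^4 = 16 assignments to the other variables satisfy what remains.
With storm = False, by the same count on the reduced clause set, 0 assignments work.
(One model: storm=T, dry=F, up=T, mild=F, wind=T.)
Total: 4 + 0 = 4.

4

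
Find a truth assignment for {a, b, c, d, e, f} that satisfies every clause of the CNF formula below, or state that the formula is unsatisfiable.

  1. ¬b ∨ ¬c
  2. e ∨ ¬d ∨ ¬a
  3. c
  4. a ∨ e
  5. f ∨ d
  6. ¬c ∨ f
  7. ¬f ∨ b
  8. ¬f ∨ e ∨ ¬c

UNSATISFIABLE

Unit clause (c) forces c = True.
Unit clause (¬b) forces b = False.
Unit clause (f) forces f = True.
That conflicts with the unit clause (¬f).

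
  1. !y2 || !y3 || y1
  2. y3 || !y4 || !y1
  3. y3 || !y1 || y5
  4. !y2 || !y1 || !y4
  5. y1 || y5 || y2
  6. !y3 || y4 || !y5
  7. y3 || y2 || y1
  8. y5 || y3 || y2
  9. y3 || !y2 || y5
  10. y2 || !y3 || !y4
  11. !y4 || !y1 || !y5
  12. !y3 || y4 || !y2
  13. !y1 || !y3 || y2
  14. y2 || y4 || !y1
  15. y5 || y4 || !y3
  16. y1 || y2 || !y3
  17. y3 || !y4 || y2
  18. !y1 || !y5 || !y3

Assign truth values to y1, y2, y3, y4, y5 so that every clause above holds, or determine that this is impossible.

Branch on y2: set y2 = true.
Branch on y3: set y3 = false.
From the singleton clause (y5), y5 = true.
Branch on y4: set y4 = false.
All clauses hold; y1 can take either value.

y1: false; y2: true; y3: false; y4: false; y5: true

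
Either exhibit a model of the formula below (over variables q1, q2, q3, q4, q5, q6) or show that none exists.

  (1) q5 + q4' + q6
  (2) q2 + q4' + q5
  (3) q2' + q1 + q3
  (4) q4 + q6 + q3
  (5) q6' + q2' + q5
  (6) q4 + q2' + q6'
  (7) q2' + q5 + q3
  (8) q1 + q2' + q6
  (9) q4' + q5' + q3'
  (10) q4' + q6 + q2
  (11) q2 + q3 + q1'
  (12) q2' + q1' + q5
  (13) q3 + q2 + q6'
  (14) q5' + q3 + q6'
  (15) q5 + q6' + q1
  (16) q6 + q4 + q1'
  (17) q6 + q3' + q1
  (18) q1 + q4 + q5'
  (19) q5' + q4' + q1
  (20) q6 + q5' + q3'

Suppose q5 = 1.
Suppose q4 = 0.
The clause (q1) is unit, so q1 = 1.
The clause (q6) is unit, so q6 = 1.
The clause (q2') is unit, so q2 = 0.
The clause (q3) is unit, so q3 = 1.
Every clause now holds.

q1: 1, q2: 0, q3: 1, q4: 0, q5: 1, q6: 1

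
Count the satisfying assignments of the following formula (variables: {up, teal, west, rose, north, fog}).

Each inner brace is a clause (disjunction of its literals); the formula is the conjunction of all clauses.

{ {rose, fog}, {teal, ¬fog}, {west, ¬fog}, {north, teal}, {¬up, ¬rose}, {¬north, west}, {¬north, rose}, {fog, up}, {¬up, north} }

There are 2^6 = 64 truth assignments over (up, teal, west, rose, north, fog).
Split on up. With up = True, the clauses containing up are satisfied and ¬up drops from the rest; 0 of the 2^5 = 32 assignments to the other variables satisfy what remains.
With up = False, by the same count on the reduced clause set, 3 assignments work.
(One model: up=F, teal=T, west=T, rose=F, north=F, fog=T.)
Total: 0 + 3 = 3.

3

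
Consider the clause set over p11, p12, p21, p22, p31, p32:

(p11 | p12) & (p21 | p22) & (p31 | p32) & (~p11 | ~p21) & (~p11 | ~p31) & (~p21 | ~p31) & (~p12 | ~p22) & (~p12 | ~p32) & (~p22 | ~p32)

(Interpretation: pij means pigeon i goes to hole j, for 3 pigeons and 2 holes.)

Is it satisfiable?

Branch on p11: set p11 = 1.
The clause (~p21) is unit, so p21 = 0.
The clause (p22) is unit, so p22 = 1.
The clause (~p31) is unit, so p31 = 0.
The clause (p32) is unit, so p32 = 1.
Now (~p32) is unsatisfied and unit — conflict.
Undo p11 and try p11 = 0.
The clause (p12) is unit, so p12 = 1.
The clause (~p22) is unit, so p22 = 0.
The clause (p21) is unit, so p21 = 1.
The clause (~p31) is unit, so p31 = 0.
The clause (p32) is unit, so p32 = 1.
Now (~p32) is unsatisfied and unit — conflict.
Neither p11 = 1 nor p11 = 0 works.
No assignment satisfies every clause.

No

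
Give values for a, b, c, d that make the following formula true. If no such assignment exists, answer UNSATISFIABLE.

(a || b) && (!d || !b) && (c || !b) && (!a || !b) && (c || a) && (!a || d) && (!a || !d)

a: false,  b: true,  c: true,  d: false

Case a = false:
Unit clause (b) forces b = true.
Unit clause (!d) forces d = false.
Unit clause (c) forces c = true.
All clauses are satisfied.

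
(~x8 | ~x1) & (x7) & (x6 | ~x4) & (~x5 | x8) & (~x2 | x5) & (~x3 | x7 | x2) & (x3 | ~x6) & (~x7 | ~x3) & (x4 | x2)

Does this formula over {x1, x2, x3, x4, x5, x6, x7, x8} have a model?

The clause (x7) is unit, so x7 = 1.
The clause (~x3) is unit, so x3 = 0.
The clause (~x6) is unit, so x6 = 0.
The clause (~x4) is unit, so x4 = 0.
The clause (x2) is unit, so x2 = 1.
The clause (x5) is unit, so x5 = 1.
The clause (x8) is unit, so x8 = 1.
The clause (~x1) is unit, so x1 = 0.
This assignment satisfies each clause.
A satisfying assignment: x1=0, x2=1, x3=0, x4=0, x5=1, x6=0, x7=1, x8=1.

Yes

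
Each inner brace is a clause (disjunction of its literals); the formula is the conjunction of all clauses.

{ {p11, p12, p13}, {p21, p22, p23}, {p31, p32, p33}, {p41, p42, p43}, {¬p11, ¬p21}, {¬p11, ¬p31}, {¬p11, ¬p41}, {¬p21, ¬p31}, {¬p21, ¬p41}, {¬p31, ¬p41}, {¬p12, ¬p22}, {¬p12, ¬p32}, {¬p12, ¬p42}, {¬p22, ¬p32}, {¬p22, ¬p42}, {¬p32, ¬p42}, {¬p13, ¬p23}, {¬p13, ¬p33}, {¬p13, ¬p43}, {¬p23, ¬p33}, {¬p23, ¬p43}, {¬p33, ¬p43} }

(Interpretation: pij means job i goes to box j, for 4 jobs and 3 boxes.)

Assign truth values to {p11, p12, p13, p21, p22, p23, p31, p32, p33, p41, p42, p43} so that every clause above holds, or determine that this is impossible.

UNSATISFIABLE

Suppose p11 = False.
Suppose p12 = True.
Unit clause (¬p22) forces p22 = False.
Unit clause (¬p32) forces p32 = False.
Unit clause (¬p42) forces p42 = False.
Suppose p21 = True.
Unit clause (¬p31) forces p31 = False.
Unit clause (p33) forces p33 = True.
Unit clause (¬p41) forces p41 = False.
Unit clause (p43) forces p43 = True.
Now (¬p43) is unsatisfied and unit — conflict.
Backtrack on p21: now try p21 = False.
Unit clause (p23) forces p23 = True.
Unit clause (¬p13) forces p13 = False.
Unit clause (¬p33) forces p33 = False.
Unit clause (p31) forces p31 = True.
Unit clause (¬p41) forces p41 = False.
Unit clause (p43) forces p43 = True.
Now (¬p43) is unsatisfied and unit — conflict.
Either choice for p21 ends in contradiction.
Backtrack on p12: now try p12 = False.
Unit clause (p13) forces p13 = True.
Unit clause (¬p23) forces p23 = False.
Unit clause (¬p33) forces p33 = False.
Unit clause (¬p43) forces p43 = False.
Suppose p21 = True.
Unit clause (¬p31) forces p31 = False.
Unit clause (p32) forces p32 = True.
Unit clause (¬p41) forces p41 = False.
Unit clause (p42) forces p42 = True.
Now (¬p42) is unsatisfied and unit — conflict.
Backtrack on p21: now try p21 = False.
Unit clause (p22) forces p22 = True.
Unit clause (¬p32) forces p32 = False.
Unit clause (p31) forces p31 = True.
Unit clause (¬p41) forces p41 = False.
Unit clause (p42) forces p42 = True.
Now (¬p42) is unsatisfied and unit — conflict.
Either choice for p21 ends in contradiction.
Either choice for p12 ends in contradiction.
Backtrack on p11: now try p11 = True.
Unit clause (¬p21) forces p21 = False.
Unit clause (¬p31) forces p31 = False.
Unit clause (¬p41) forces p41 = False.
Suppose p22 = True.
Unit clause (¬p12) forces p12 = False.
Unit clause (¬p32) forces p32 = False.
Unit clause (p33) forces p33 = True.
Unit clause (¬p42) forces p42 = False.
Unit clause (p43) forces p43 = True.
Now (¬p43) is unsatisfied and unit — conflict.
Backtrack on p22: now try p22 = False.
Unit clause (p23) forces p23 = True.
Unit clause (¬p13) forces p13 = False.
Unit clause (¬p33) forces p33 = False.
Unit clause (p32) forces p32 = True.
Unit clause (¬p12) forces p12 = False.
Unit clause (¬p42) forces p42 = False.
Unit clause (p43) forces p43 = True.
Now (¬p43) is unsatisfied and unit — conflict.
Either choice for p22 ends in contradiction.
Either choice for p11 ends in contradiction.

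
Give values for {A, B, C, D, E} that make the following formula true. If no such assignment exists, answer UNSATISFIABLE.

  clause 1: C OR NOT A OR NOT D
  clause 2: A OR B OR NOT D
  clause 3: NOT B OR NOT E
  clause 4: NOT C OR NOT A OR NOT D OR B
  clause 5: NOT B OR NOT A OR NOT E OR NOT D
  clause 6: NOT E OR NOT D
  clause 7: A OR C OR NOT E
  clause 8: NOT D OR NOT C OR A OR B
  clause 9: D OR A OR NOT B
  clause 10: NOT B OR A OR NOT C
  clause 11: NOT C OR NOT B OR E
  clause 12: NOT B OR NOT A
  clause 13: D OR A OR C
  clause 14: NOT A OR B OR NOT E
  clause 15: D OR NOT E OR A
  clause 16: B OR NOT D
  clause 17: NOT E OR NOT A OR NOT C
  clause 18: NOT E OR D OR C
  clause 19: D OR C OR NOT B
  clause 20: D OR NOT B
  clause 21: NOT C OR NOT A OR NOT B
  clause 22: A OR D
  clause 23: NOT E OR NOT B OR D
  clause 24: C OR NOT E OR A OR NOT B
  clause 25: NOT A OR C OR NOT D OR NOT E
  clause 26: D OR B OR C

A: true, B: false, C: true, D: false, E: false

Try B = false.
Unit clause (NOT D) forces D = false.
Unit clause (A) forces A = true.
Unit clause (NOT E) forces E = false.
Unit clause (C) forces C = true.
Every clause now holds.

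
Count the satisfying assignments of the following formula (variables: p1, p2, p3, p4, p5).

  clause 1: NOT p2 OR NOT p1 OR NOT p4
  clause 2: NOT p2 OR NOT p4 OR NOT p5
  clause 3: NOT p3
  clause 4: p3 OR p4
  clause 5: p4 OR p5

There are 2^5 = 32 truth assignments over (p1, p2, p3, p4, p5).
Split on p2. With p2 = true, the clauses containing p2 are satisfied and NOT p2 drops from the rest; 1 of the 2^4 = 16 assignments to the other variables satisfy what remains.
With p2 = false, by the same count on the reduced clause set, 4 assignments work.
(One model: p1=F, p2=F, p3=F, p4=T, p5=F.)
Total: 1 + 4 = 5.

5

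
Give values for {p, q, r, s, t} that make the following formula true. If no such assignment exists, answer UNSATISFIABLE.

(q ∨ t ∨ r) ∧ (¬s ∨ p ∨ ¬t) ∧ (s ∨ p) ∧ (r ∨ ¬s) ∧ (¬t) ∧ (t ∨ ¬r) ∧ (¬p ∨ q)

The clause (¬t) is unit, so t = False.
The clause (¬r) is unit, so r = False.
The clause (q) is unit, so q = True.
The clause (¬s) is unit, so s = False.
The clause (p) is unit, so p = True.
Every clause now holds.

p ↦ True; q ↦ True; r ↦ False; s ↦ False; t ↦ False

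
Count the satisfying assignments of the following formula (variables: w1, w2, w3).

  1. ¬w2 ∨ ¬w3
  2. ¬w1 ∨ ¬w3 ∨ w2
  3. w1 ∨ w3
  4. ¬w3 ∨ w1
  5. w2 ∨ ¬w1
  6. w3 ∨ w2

1

There are 2^3 = 8 truth assignments over (w1, w2, w3).
Check each against the 6 clauses (columns in the order w1, w2, w3):
  F F F  ✗ fails (w1 ∨ w3)
  F F T  ✗ fails (¬w3 ∨ w1)
  F T F  ✗ fails (w1 ∨ w3)
  F T T  ✗ fails (¬w2 ∨ ¬w3)
  T F F  ✗ fails (w2 ∨ ¬w1)
  T F T  ✗ fails (¬w1 ∨ ¬w3 ∨ w2)
  T T F  ✓ satisfies all
  T T T  ✗ fails (¬w2 ∨ ¬w3)
1 of the 8 rows is a model.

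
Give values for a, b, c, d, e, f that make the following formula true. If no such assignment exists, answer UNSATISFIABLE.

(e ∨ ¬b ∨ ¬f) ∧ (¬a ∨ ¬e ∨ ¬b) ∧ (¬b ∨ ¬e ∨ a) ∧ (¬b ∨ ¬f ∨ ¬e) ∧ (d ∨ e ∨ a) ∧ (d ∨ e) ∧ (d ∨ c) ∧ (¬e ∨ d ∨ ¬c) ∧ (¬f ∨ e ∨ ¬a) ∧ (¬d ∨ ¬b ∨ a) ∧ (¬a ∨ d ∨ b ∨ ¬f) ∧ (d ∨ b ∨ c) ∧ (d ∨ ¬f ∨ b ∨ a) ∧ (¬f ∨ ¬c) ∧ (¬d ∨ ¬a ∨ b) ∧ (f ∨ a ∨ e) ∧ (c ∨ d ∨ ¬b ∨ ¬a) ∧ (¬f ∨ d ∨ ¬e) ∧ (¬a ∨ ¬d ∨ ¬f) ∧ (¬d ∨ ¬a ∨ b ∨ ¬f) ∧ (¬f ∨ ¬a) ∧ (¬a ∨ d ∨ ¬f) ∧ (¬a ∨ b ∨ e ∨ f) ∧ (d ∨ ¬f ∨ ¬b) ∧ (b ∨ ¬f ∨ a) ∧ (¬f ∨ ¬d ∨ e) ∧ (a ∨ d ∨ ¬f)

a: False, b: False, c: True, d: True, e: True, f: False

Try d = True.
Try b = False.
Unit clause (¬a) forces a = False.
Unit clause (¬f) forces f = False.
Unit clause (e) forces e = True.
All clauses hold; c can take either value.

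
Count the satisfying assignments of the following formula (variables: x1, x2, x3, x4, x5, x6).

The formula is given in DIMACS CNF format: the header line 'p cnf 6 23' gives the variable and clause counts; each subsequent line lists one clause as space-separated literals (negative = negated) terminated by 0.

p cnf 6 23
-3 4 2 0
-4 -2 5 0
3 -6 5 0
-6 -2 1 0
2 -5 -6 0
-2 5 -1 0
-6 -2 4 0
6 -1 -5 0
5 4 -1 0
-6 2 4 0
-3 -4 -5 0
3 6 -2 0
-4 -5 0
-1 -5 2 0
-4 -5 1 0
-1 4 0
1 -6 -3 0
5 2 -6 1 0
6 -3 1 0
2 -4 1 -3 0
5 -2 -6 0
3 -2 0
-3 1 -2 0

6

There are 2^6 = 64 truth assignments over (x1, x2, x3, x4, x5, x6).
Split on x1. With x1 = True, the clauses containing x1 are satisfied and ¬x1 drops from the rest; 3 of the 2^5 = 32 assignments to the other variables satisfy what remains.
With x1 = False, by the same count on the reduced clause set, 3 assignments work.
Total: 3 + 3 = 6.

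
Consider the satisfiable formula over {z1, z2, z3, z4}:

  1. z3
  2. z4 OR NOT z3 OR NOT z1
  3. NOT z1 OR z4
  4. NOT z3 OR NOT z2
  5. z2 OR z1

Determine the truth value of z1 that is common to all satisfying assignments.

True

Suppose z1 = false.
From the singleton clause (z3), z3 = true.
From the singleton clause (NOT z2), z2 = false.
But (z2) is also a unit clause — contradiction.
So every satisfying assignment has z1 = True.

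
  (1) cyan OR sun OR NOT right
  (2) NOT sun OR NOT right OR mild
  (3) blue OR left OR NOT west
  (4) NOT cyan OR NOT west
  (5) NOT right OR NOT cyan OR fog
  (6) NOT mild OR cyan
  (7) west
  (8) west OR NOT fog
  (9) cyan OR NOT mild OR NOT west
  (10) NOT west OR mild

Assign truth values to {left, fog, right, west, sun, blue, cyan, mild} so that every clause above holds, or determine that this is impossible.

UNSATISFIABLE

(west) alone gives west = true.
(NOT cyan) alone gives cyan = false.
(NOT mild) alone gives mild = false.
But (mild) is also a unit clause — contradiction.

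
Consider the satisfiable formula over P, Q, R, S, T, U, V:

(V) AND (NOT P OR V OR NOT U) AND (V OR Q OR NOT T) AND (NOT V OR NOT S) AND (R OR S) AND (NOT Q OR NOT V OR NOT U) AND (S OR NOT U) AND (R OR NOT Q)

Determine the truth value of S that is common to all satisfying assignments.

False

Suppose S = true.
The clause (V) is unit, so V = true.
Now (NOT V) is unsatisfied and unit — conflict.
So every satisfying assignment has S = False.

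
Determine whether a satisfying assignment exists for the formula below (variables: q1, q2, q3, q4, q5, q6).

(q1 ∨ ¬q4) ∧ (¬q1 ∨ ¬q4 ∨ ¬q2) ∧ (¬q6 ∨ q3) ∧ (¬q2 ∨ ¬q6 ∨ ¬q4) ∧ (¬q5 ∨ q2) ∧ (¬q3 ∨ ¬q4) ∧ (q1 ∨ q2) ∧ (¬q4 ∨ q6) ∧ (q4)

No

Unit clause (q4) forces q4 = True.
Unit clause (q1) forces q1 = True.
Unit clause (¬q2) forces q2 = False.
Unit clause (¬q5) forces q5 = False.
Unit clause (¬q3) forces q3 = False.
Unit clause (¬q6) forces q6 = False.
Now (q6) is unsatisfied and unit — conflict.
No assignment satisfies every clause.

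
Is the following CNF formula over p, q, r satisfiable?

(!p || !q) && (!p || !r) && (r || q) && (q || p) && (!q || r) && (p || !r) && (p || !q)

Case p = false:
The clause (q) is unit, so q = true.
But (!q) is also a unit clause — contradiction.
So p must be the other value — set p = true.
The clause (!q) is unit, so q = false.
The clause (!r) is unit, so r = false.
But (r) is also a unit clause — contradiction.
Both values of p lead to a conflict.
No assignment satisfies every clause.

No, unsatisfiable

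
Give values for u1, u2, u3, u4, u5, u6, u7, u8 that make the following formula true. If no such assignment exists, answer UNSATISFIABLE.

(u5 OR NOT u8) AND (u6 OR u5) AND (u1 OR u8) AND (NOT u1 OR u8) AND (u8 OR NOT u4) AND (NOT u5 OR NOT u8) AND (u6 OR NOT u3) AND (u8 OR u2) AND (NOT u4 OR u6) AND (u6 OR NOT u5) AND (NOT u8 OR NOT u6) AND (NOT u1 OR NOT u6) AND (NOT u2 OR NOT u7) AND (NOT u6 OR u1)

UNSATISFIABLE

Branch on u5: set u5 = true.
(NOT u8) alone gives u8 = false.
(u1) alone gives u1 = true.
But (NOT u1) is also a unit clause — contradiction.
That branch fails; take u5 = false instead.
(NOT u8) alone gives u8 = false.
(u6) alone gives u6 = true.
(u1) alone gives u1 = true.
But (NOT u1) is also a unit clause — contradiction.
Either choice for u5 ends in contradiction.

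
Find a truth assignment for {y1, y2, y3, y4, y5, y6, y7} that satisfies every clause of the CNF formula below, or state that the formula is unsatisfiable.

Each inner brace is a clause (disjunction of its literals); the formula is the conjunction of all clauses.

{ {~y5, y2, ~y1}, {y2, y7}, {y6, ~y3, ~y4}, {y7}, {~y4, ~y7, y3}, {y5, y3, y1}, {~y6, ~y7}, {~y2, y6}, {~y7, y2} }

UNSATISFIABLE

Unit clause (y7) forces y7 = 1.
Unit clause (~y6) forces y6 = 0.
Unit clause (~y2) forces y2 = 0.
But (y2) is also a unit clause — contradiction.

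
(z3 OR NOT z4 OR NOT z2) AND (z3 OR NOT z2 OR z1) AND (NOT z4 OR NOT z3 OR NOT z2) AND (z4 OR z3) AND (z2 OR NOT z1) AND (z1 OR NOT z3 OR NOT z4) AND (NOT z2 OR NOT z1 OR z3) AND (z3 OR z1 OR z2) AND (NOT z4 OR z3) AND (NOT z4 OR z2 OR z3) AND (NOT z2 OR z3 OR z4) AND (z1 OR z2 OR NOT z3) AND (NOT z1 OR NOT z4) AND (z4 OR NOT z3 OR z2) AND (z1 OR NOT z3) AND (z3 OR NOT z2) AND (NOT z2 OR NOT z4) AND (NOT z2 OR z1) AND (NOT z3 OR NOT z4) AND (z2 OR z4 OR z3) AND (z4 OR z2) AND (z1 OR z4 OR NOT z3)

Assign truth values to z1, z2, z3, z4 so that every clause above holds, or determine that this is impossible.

Branch on z4: set z4 = false.
(z3) alone gives z3 = true.
(z2) alone gives z2 = true.
(z1) alone gives z1 = true.
Every clause now holds.

z1=true; z2=true; z3=true; z4=false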